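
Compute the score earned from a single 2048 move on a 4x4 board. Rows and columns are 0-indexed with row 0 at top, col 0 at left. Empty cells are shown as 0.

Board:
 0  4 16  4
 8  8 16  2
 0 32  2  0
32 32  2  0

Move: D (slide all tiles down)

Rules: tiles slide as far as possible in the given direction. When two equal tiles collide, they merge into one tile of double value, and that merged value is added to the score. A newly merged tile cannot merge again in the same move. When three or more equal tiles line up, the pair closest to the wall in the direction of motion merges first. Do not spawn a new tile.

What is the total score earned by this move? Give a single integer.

Answer: 100

Derivation:
Slide down:
col 0: [0, 8, 0, 32] -> [0, 0, 8, 32]  score +0 (running 0)
col 1: [4, 8, 32, 32] -> [0, 4, 8, 64]  score +64 (running 64)
col 2: [16, 16, 2, 2] -> [0, 0, 32, 4]  score +36 (running 100)
col 3: [4, 2, 0, 0] -> [0, 0, 4, 2]  score +0 (running 100)
Board after move:
 0  0  0  0
 0  4  0  0
 8  8 32  4
32 64  4  2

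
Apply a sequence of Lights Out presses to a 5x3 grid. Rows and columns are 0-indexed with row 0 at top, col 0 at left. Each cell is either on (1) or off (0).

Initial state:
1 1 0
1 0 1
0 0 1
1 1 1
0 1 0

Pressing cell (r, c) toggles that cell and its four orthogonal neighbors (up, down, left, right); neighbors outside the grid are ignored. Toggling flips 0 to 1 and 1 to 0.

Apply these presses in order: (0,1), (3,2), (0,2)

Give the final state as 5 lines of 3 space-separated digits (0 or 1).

Answer: 0 1 0
1 1 0
0 0 0
1 0 0
0 1 1

Derivation:
After press 1 at (0,1):
0 0 1
1 1 1
0 0 1
1 1 1
0 1 0

After press 2 at (3,2):
0 0 1
1 1 1
0 0 0
1 0 0
0 1 1

After press 3 at (0,2):
0 1 0
1 1 0
0 0 0
1 0 0
0 1 1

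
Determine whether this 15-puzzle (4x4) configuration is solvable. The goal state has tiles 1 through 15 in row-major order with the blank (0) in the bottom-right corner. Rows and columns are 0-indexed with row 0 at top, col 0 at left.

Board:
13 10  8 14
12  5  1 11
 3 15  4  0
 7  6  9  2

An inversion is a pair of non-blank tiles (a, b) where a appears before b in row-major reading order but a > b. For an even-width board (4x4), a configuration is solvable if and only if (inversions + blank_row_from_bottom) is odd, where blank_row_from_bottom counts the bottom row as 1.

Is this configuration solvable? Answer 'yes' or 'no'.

Answer: no

Derivation:
Inversions: 68
Blank is in row 2 (0-indexed from top), which is row 2 counting from the bottom (bottom = 1).
68 + 2 = 70, which is even, so the puzzle is not solvable.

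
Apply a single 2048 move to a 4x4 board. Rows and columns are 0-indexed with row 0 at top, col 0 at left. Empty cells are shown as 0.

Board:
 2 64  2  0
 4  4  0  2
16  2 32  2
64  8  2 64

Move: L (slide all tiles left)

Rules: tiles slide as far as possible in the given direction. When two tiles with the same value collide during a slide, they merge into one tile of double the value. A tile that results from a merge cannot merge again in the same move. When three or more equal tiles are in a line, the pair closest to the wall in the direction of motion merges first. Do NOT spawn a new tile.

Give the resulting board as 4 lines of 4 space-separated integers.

Slide left:
row 0: [2, 64, 2, 0] -> [2, 64, 2, 0]
row 1: [4, 4, 0, 2] -> [8, 2, 0, 0]
row 2: [16, 2, 32, 2] -> [16, 2, 32, 2]
row 3: [64, 8, 2, 64] -> [64, 8, 2, 64]

Answer:  2 64  2  0
 8  2  0  0
16  2 32  2
64  8  2 64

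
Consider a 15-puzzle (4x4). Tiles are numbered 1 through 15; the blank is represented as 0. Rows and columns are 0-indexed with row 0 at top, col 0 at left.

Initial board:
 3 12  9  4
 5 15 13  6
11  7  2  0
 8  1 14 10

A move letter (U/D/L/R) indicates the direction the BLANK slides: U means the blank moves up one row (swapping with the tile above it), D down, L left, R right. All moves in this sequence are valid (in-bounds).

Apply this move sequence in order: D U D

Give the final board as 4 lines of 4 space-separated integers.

After move 1 (D):
 3 12  9  4
 5 15 13  6
11  7  2 10
 8  1 14  0

After move 2 (U):
 3 12  9  4
 5 15 13  6
11  7  2  0
 8  1 14 10

After move 3 (D):
 3 12  9  4
 5 15 13  6
11  7  2 10
 8  1 14  0

Answer:  3 12  9  4
 5 15 13  6
11  7  2 10
 8  1 14  0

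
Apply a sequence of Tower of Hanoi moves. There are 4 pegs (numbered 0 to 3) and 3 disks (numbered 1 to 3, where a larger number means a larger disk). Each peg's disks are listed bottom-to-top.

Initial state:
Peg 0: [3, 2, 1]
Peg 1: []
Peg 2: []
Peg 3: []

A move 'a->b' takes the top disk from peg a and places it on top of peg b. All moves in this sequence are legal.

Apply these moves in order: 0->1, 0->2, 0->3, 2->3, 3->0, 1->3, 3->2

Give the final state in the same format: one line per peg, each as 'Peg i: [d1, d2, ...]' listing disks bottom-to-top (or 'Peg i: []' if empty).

After move 1 (0->1):
Peg 0: [3, 2]
Peg 1: [1]
Peg 2: []
Peg 3: []

After move 2 (0->2):
Peg 0: [3]
Peg 1: [1]
Peg 2: [2]
Peg 3: []

After move 3 (0->3):
Peg 0: []
Peg 1: [1]
Peg 2: [2]
Peg 3: [3]

After move 4 (2->3):
Peg 0: []
Peg 1: [1]
Peg 2: []
Peg 3: [3, 2]

After move 5 (3->0):
Peg 0: [2]
Peg 1: [1]
Peg 2: []
Peg 3: [3]

After move 6 (1->3):
Peg 0: [2]
Peg 1: []
Peg 2: []
Peg 3: [3, 1]

After move 7 (3->2):
Peg 0: [2]
Peg 1: []
Peg 2: [1]
Peg 3: [3]

Answer: Peg 0: [2]
Peg 1: []
Peg 2: [1]
Peg 3: [3]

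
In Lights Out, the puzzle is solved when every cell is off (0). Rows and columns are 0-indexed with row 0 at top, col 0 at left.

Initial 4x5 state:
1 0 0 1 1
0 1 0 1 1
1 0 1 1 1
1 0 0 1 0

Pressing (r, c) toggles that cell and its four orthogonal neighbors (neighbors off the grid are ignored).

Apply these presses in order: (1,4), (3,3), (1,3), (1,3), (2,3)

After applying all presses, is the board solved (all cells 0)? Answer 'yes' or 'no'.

Answer: no

Derivation:
After press 1 at (1,4):
1 0 0 1 0
0 1 0 0 0
1 0 1 1 0
1 0 0 1 0

After press 2 at (3,3):
1 0 0 1 0
0 1 0 0 0
1 0 1 0 0
1 0 1 0 1

After press 3 at (1,3):
1 0 0 0 0
0 1 1 1 1
1 0 1 1 0
1 0 1 0 1

After press 4 at (1,3):
1 0 0 1 0
0 1 0 0 0
1 0 1 0 0
1 0 1 0 1

After press 5 at (2,3):
1 0 0 1 0
0 1 0 1 0
1 0 0 1 1
1 0 1 1 1

Lights still on: 11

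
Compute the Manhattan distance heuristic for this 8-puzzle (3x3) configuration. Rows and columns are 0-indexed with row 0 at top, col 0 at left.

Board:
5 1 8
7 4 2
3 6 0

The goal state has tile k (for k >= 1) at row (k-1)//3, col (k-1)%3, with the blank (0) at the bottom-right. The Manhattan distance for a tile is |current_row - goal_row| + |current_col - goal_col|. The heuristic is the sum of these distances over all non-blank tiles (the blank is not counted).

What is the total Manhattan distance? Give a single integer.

Answer: 16

Derivation:
Tile 5: (0,0)->(1,1) = 2
Tile 1: (0,1)->(0,0) = 1
Tile 8: (0,2)->(2,1) = 3
Tile 7: (1,0)->(2,0) = 1
Tile 4: (1,1)->(1,0) = 1
Tile 2: (1,2)->(0,1) = 2
Tile 3: (2,0)->(0,2) = 4
Tile 6: (2,1)->(1,2) = 2
Sum: 2 + 1 + 3 + 1 + 1 + 2 + 4 + 2 = 16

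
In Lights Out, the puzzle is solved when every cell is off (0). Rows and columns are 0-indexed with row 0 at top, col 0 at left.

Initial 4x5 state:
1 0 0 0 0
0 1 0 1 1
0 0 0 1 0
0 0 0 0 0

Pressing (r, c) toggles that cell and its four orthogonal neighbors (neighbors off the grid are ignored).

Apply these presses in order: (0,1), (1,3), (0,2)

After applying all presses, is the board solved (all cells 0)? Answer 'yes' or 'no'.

After press 1 at (0,1):
0 1 1 0 0
0 0 0 1 1
0 0 0 1 0
0 0 0 0 0

After press 2 at (1,3):
0 1 1 1 0
0 0 1 0 0
0 0 0 0 0
0 0 0 0 0

After press 3 at (0,2):
0 0 0 0 0
0 0 0 0 0
0 0 0 0 0
0 0 0 0 0

Lights still on: 0

Answer: yes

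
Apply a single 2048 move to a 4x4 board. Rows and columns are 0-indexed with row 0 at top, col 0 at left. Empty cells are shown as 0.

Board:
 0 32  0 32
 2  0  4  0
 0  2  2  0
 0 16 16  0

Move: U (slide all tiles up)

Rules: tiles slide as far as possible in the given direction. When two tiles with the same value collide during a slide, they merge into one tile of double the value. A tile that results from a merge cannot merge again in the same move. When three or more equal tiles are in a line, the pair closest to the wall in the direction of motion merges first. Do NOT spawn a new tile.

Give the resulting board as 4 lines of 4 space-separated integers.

Answer:  2 32  4 32
 0  2  2  0
 0 16 16  0
 0  0  0  0

Derivation:
Slide up:
col 0: [0, 2, 0, 0] -> [2, 0, 0, 0]
col 1: [32, 0, 2, 16] -> [32, 2, 16, 0]
col 2: [0, 4, 2, 16] -> [4, 2, 16, 0]
col 3: [32, 0, 0, 0] -> [32, 0, 0, 0]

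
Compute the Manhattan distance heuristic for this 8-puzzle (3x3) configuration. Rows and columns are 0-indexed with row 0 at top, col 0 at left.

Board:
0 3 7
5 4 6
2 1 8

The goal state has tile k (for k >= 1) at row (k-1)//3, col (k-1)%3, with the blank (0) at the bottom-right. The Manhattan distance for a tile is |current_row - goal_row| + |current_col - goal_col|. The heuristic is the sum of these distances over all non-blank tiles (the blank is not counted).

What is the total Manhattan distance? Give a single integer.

Answer: 14

Derivation:
Tile 3: at (0,1), goal (0,2), distance |0-0|+|1-2| = 1
Tile 7: at (0,2), goal (2,0), distance |0-2|+|2-0| = 4
Tile 5: at (1,0), goal (1,1), distance |1-1|+|0-1| = 1
Tile 4: at (1,1), goal (1,0), distance |1-1|+|1-0| = 1
Tile 6: at (1,2), goal (1,2), distance |1-1|+|2-2| = 0
Tile 2: at (2,0), goal (0,1), distance |2-0|+|0-1| = 3
Tile 1: at (2,1), goal (0,0), distance |2-0|+|1-0| = 3
Tile 8: at (2,2), goal (2,1), distance |2-2|+|2-1| = 1
Sum: 1 + 4 + 1 + 1 + 0 + 3 + 3 + 1 = 14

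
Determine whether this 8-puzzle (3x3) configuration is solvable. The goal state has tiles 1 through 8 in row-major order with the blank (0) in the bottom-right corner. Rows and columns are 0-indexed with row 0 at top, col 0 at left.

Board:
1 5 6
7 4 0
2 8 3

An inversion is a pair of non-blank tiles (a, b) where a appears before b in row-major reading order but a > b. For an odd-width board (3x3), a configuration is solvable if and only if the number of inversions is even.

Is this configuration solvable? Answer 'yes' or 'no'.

Inversions (pairs i<j in row-major order where tile[i] > tile[j] > 0): 12
12 is even, so the puzzle is solvable.

Answer: yes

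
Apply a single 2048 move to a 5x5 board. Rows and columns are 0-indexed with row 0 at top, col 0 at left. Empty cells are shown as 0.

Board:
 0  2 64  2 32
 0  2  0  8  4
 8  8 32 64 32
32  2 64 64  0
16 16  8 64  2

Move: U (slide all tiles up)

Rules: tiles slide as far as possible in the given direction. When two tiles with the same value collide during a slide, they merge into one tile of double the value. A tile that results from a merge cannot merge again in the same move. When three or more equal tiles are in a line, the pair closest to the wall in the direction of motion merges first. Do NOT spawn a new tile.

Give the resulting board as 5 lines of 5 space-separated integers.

Answer:   8   4  64   2  32
 32   8  32   8   4
 16   2  64 128  32
  0  16   8  64   2
  0   0   0   0   0

Derivation:
Slide up:
col 0: [0, 0, 8, 32, 16] -> [8, 32, 16, 0, 0]
col 1: [2, 2, 8, 2, 16] -> [4, 8, 2, 16, 0]
col 2: [64, 0, 32, 64, 8] -> [64, 32, 64, 8, 0]
col 3: [2, 8, 64, 64, 64] -> [2, 8, 128, 64, 0]
col 4: [32, 4, 32, 0, 2] -> [32, 4, 32, 2, 0]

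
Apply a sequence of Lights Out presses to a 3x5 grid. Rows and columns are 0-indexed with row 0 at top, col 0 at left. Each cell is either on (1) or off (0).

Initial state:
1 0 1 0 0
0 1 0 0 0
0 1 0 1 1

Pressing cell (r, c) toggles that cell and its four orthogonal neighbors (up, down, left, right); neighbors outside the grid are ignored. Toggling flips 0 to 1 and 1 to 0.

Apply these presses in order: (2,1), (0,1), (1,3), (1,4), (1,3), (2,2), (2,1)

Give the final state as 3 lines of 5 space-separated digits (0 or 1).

Answer: 0 1 0 0 1
0 0 1 1 1
0 0 1 0 0

Derivation:
After press 1 at (2,1):
1 0 1 0 0
0 0 0 0 0
1 0 1 1 1

After press 2 at (0,1):
0 1 0 0 0
0 1 0 0 0
1 0 1 1 1

After press 3 at (1,3):
0 1 0 1 0
0 1 1 1 1
1 0 1 0 1

After press 4 at (1,4):
0 1 0 1 1
0 1 1 0 0
1 0 1 0 0

After press 5 at (1,3):
0 1 0 0 1
0 1 0 1 1
1 0 1 1 0

After press 6 at (2,2):
0 1 0 0 1
0 1 1 1 1
1 1 0 0 0

After press 7 at (2,1):
0 1 0 0 1
0 0 1 1 1
0 0 1 0 0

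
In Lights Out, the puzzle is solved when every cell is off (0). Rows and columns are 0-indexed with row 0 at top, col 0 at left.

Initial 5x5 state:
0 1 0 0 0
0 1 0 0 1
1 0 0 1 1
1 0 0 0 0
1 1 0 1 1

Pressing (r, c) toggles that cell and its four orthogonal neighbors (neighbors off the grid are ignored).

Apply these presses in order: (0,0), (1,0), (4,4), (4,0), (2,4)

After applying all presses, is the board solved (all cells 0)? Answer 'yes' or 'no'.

Answer: yes

Derivation:
After press 1 at (0,0):
1 0 0 0 0
1 1 0 0 1
1 0 0 1 1
1 0 0 0 0
1 1 0 1 1

After press 2 at (1,0):
0 0 0 0 0
0 0 0 0 1
0 0 0 1 1
1 0 0 0 0
1 1 0 1 1

After press 3 at (4,4):
0 0 0 0 0
0 0 0 0 1
0 0 0 1 1
1 0 0 0 1
1 1 0 0 0

After press 4 at (4,0):
0 0 0 0 0
0 0 0 0 1
0 0 0 1 1
0 0 0 0 1
0 0 0 0 0

After press 5 at (2,4):
0 0 0 0 0
0 0 0 0 0
0 0 0 0 0
0 0 0 0 0
0 0 0 0 0

Lights still on: 0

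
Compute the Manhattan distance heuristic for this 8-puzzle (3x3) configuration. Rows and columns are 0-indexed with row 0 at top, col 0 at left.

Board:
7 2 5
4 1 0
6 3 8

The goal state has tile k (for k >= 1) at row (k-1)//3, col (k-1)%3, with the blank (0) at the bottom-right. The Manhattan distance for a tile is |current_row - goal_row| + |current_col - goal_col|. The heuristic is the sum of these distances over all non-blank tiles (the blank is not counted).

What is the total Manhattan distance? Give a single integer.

Answer: 13

Derivation:
Tile 7: at (0,0), goal (2,0), distance |0-2|+|0-0| = 2
Tile 2: at (0,1), goal (0,1), distance |0-0|+|1-1| = 0
Tile 5: at (0,2), goal (1,1), distance |0-1|+|2-1| = 2
Tile 4: at (1,0), goal (1,0), distance |1-1|+|0-0| = 0
Tile 1: at (1,1), goal (0,0), distance |1-0|+|1-0| = 2
Tile 6: at (2,0), goal (1,2), distance |2-1|+|0-2| = 3
Tile 3: at (2,1), goal (0,2), distance |2-0|+|1-2| = 3
Tile 8: at (2,2), goal (2,1), distance |2-2|+|2-1| = 1
Sum: 2 + 0 + 2 + 0 + 2 + 3 + 3 + 1 = 13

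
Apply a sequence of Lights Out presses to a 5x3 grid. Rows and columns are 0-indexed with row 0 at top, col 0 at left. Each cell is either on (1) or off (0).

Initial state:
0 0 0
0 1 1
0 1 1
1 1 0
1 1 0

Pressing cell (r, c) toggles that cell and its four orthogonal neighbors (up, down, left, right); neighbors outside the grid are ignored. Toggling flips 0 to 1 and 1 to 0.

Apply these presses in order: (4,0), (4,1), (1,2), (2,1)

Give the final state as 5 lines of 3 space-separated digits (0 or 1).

After press 1 at (4,0):
0 0 0
0 1 1
0 1 1
0 1 0
0 0 0

After press 2 at (4,1):
0 0 0
0 1 1
0 1 1
0 0 0
1 1 1

After press 3 at (1,2):
0 0 1
0 0 0
0 1 0
0 0 0
1 1 1

After press 4 at (2,1):
0 0 1
0 1 0
1 0 1
0 1 0
1 1 1

Answer: 0 0 1
0 1 0
1 0 1
0 1 0
1 1 1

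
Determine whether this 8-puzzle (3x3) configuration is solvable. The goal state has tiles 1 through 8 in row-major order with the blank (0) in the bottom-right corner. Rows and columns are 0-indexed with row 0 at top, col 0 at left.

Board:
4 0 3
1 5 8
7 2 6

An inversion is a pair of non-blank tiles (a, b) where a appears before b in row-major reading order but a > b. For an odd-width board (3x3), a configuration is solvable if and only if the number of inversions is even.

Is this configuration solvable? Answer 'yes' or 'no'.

Answer: no

Derivation:
Inversions (pairs i<j in row-major order where tile[i] > tile[j] > 0): 11
11 is odd, so the puzzle is not solvable.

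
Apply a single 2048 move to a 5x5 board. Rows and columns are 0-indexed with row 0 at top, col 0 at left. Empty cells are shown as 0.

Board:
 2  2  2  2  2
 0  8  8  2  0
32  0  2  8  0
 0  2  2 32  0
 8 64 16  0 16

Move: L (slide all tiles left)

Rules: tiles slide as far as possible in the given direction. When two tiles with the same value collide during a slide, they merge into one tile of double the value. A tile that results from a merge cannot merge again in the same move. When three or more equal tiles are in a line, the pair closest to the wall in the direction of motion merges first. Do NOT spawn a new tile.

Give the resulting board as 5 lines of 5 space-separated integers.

Answer:  4  4  2  0  0
16  2  0  0  0
32  2  8  0  0
 4 32  0  0  0
 8 64 32  0  0

Derivation:
Slide left:
row 0: [2, 2, 2, 2, 2] -> [4, 4, 2, 0, 0]
row 1: [0, 8, 8, 2, 0] -> [16, 2, 0, 0, 0]
row 2: [32, 0, 2, 8, 0] -> [32, 2, 8, 0, 0]
row 3: [0, 2, 2, 32, 0] -> [4, 32, 0, 0, 0]
row 4: [8, 64, 16, 0, 16] -> [8, 64, 32, 0, 0]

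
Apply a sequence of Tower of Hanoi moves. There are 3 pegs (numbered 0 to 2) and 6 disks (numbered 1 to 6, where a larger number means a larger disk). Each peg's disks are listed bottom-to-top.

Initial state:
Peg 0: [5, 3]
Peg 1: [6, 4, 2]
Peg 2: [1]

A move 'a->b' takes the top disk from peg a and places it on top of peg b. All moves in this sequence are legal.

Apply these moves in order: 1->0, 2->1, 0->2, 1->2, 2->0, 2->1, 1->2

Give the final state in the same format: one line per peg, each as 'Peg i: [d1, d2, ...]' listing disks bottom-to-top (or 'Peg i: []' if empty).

After move 1 (1->0):
Peg 0: [5, 3, 2]
Peg 1: [6, 4]
Peg 2: [1]

After move 2 (2->1):
Peg 0: [5, 3, 2]
Peg 1: [6, 4, 1]
Peg 2: []

After move 3 (0->2):
Peg 0: [5, 3]
Peg 1: [6, 4, 1]
Peg 2: [2]

After move 4 (1->2):
Peg 0: [5, 3]
Peg 1: [6, 4]
Peg 2: [2, 1]

After move 5 (2->0):
Peg 0: [5, 3, 1]
Peg 1: [6, 4]
Peg 2: [2]

After move 6 (2->1):
Peg 0: [5, 3, 1]
Peg 1: [6, 4, 2]
Peg 2: []

After move 7 (1->2):
Peg 0: [5, 3, 1]
Peg 1: [6, 4]
Peg 2: [2]

Answer: Peg 0: [5, 3, 1]
Peg 1: [6, 4]
Peg 2: [2]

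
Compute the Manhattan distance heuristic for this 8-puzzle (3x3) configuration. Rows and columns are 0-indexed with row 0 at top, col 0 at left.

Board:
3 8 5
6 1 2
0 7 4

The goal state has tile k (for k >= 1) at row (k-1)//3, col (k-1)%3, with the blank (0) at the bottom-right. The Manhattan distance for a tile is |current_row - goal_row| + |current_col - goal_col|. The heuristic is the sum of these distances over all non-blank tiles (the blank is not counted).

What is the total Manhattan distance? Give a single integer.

Tile 3: at (0,0), goal (0,2), distance |0-0|+|0-2| = 2
Tile 8: at (0,1), goal (2,1), distance |0-2|+|1-1| = 2
Tile 5: at (0,2), goal (1,1), distance |0-1|+|2-1| = 2
Tile 6: at (1,0), goal (1,2), distance |1-1|+|0-2| = 2
Tile 1: at (1,1), goal (0,0), distance |1-0|+|1-0| = 2
Tile 2: at (1,2), goal (0,1), distance |1-0|+|2-1| = 2
Tile 7: at (2,1), goal (2,0), distance |2-2|+|1-0| = 1
Tile 4: at (2,2), goal (1,0), distance |2-1|+|2-0| = 3
Sum: 2 + 2 + 2 + 2 + 2 + 2 + 1 + 3 = 16

Answer: 16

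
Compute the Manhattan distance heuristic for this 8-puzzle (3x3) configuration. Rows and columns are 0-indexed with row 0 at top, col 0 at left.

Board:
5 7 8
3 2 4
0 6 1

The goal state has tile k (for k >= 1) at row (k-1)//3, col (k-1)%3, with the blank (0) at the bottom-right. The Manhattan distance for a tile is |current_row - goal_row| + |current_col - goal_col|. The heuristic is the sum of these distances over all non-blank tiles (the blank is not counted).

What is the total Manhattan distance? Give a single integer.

Tile 5: at (0,0), goal (1,1), distance |0-1|+|0-1| = 2
Tile 7: at (0,1), goal (2,0), distance |0-2|+|1-0| = 3
Tile 8: at (0,2), goal (2,1), distance |0-2|+|2-1| = 3
Tile 3: at (1,0), goal (0,2), distance |1-0|+|0-2| = 3
Tile 2: at (1,1), goal (0,1), distance |1-0|+|1-1| = 1
Tile 4: at (1,2), goal (1,0), distance |1-1|+|2-0| = 2
Tile 6: at (2,1), goal (1,2), distance |2-1|+|1-2| = 2
Tile 1: at (2,2), goal (0,0), distance |2-0|+|2-0| = 4
Sum: 2 + 3 + 3 + 3 + 1 + 2 + 2 + 4 = 20

Answer: 20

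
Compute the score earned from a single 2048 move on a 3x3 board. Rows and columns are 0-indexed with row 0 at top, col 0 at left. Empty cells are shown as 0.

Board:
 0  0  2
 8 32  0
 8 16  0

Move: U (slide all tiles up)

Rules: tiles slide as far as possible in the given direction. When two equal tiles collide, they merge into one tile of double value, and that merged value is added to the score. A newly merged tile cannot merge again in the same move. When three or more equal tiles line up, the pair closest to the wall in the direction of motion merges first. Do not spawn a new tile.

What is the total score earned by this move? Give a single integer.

Answer: 16

Derivation:
Slide up:
col 0: [0, 8, 8] -> [16, 0, 0]  score +16 (running 16)
col 1: [0, 32, 16] -> [32, 16, 0]  score +0 (running 16)
col 2: [2, 0, 0] -> [2, 0, 0]  score +0 (running 16)
Board after move:
16 32  2
 0 16  0
 0  0  0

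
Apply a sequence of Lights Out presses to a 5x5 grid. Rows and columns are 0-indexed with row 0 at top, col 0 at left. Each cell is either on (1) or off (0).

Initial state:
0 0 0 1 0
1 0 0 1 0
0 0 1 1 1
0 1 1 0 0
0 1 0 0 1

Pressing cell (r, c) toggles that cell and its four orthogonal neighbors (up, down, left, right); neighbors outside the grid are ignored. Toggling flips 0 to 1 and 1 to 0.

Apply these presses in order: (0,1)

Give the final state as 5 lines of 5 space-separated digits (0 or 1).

After press 1 at (0,1):
1 1 1 1 0
1 1 0 1 0
0 0 1 1 1
0 1 1 0 0
0 1 0 0 1

Answer: 1 1 1 1 0
1 1 0 1 0
0 0 1 1 1
0 1 1 0 0
0 1 0 0 1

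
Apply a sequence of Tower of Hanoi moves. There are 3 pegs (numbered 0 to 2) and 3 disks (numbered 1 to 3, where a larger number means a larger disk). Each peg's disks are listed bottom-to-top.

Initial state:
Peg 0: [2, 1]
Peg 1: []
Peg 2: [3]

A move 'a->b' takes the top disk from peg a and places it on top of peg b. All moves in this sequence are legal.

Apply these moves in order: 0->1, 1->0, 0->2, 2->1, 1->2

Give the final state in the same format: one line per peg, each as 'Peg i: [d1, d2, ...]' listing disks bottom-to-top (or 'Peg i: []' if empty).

After move 1 (0->1):
Peg 0: [2]
Peg 1: [1]
Peg 2: [3]

After move 2 (1->0):
Peg 0: [2, 1]
Peg 1: []
Peg 2: [3]

After move 3 (0->2):
Peg 0: [2]
Peg 1: []
Peg 2: [3, 1]

After move 4 (2->1):
Peg 0: [2]
Peg 1: [1]
Peg 2: [3]

After move 5 (1->2):
Peg 0: [2]
Peg 1: []
Peg 2: [3, 1]

Answer: Peg 0: [2]
Peg 1: []
Peg 2: [3, 1]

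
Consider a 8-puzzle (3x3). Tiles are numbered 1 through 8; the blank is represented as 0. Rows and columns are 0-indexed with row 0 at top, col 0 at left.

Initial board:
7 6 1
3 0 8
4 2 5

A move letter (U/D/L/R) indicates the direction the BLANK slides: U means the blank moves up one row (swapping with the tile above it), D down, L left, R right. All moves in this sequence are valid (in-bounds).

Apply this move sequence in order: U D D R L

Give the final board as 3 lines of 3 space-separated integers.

Answer: 7 6 1
3 2 8
4 0 5

Derivation:
After move 1 (U):
7 0 1
3 6 8
4 2 5

After move 2 (D):
7 6 1
3 0 8
4 2 5

After move 3 (D):
7 6 1
3 2 8
4 0 5

After move 4 (R):
7 6 1
3 2 8
4 5 0

After move 5 (L):
7 6 1
3 2 8
4 0 5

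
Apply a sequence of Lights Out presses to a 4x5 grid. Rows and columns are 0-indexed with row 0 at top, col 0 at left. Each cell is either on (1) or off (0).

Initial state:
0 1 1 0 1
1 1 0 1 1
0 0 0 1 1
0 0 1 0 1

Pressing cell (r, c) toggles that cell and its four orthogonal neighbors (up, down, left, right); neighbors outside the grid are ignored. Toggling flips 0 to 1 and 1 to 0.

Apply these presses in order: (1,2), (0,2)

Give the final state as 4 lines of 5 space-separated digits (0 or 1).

After press 1 at (1,2):
0 1 0 0 1
1 0 1 0 1
0 0 1 1 1
0 0 1 0 1

After press 2 at (0,2):
0 0 1 1 1
1 0 0 0 1
0 0 1 1 1
0 0 1 0 1

Answer: 0 0 1 1 1
1 0 0 0 1
0 0 1 1 1
0 0 1 0 1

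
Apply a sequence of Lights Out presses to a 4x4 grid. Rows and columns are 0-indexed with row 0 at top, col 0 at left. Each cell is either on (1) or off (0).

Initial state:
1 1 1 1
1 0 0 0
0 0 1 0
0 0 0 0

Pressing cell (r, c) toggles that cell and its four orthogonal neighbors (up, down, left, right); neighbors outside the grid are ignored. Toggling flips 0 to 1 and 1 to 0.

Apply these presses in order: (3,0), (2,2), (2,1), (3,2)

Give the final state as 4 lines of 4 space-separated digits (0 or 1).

Answer: 1 1 1 1
1 1 1 0
0 0 0 1
1 1 0 1

Derivation:
After press 1 at (3,0):
1 1 1 1
1 0 0 0
1 0 1 0
1 1 0 0

After press 2 at (2,2):
1 1 1 1
1 0 1 0
1 1 0 1
1 1 1 0

After press 3 at (2,1):
1 1 1 1
1 1 1 0
0 0 1 1
1 0 1 0

After press 4 at (3,2):
1 1 1 1
1 1 1 0
0 0 0 1
1 1 0 1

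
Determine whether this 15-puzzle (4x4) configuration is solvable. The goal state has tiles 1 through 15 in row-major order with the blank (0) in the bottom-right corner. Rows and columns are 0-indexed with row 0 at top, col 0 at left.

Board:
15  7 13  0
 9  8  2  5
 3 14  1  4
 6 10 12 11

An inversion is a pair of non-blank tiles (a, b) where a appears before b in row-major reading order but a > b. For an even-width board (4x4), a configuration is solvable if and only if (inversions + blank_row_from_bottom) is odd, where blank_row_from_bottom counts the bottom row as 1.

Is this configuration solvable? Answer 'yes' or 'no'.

Inversions: 56
Blank is in row 0 (0-indexed from top), which is row 4 counting from the bottom (bottom = 1).
56 + 4 = 60, which is even, so the puzzle is not solvable.

Answer: no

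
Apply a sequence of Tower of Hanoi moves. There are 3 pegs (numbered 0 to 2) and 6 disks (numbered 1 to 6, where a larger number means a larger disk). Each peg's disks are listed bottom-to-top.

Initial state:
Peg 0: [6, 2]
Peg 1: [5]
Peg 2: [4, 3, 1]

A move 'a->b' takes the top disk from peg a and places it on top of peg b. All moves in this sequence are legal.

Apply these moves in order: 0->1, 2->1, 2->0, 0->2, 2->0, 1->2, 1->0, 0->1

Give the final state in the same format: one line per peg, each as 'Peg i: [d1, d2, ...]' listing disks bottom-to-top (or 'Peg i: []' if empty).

After move 1 (0->1):
Peg 0: [6]
Peg 1: [5, 2]
Peg 2: [4, 3, 1]

After move 2 (2->1):
Peg 0: [6]
Peg 1: [5, 2, 1]
Peg 2: [4, 3]

After move 3 (2->0):
Peg 0: [6, 3]
Peg 1: [5, 2, 1]
Peg 2: [4]

After move 4 (0->2):
Peg 0: [6]
Peg 1: [5, 2, 1]
Peg 2: [4, 3]

After move 5 (2->0):
Peg 0: [6, 3]
Peg 1: [5, 2, 1]
Peg 2: [4]

After move 6 (1->2):
Peg 0: [6, 3]
Peg 1: [5, 2]
Peg 2: [4, 1]

After move 7 (1->0):
Peg 0: [6, 3, 2]
Peg 1: [5]
Peg 2: [4, 1]

After move 8 (0->1):
Peg 0: [6, 3]
Peg 1: [5, 2]
Peg 2: [4, 1]

Answer: Peg 0: [6, 3]
Peg 1: [5, 2]
Peg 2: [4, 1]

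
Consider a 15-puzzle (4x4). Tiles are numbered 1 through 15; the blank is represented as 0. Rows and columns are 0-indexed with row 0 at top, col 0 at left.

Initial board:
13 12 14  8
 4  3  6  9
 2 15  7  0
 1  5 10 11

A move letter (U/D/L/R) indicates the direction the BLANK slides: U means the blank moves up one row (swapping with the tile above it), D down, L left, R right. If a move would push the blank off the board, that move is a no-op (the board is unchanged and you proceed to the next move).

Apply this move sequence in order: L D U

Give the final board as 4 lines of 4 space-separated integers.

Answer: 13 12 14  8
 4  3  6  9
 2 15  0  7
 1  5 10 11

Derivation:
After move 1 (L):
13 12 14  8
 4  3  6  9
 2 15  0  7
 1  5 10 11

After move 2 (D):
13 12 14  8
 4  3  6  9
 2 15 10  7
 1  5  0 11

After move 3 (U):
13 12 14  8
 4  3  6  9
 2 15  0  7
 1  5 10 11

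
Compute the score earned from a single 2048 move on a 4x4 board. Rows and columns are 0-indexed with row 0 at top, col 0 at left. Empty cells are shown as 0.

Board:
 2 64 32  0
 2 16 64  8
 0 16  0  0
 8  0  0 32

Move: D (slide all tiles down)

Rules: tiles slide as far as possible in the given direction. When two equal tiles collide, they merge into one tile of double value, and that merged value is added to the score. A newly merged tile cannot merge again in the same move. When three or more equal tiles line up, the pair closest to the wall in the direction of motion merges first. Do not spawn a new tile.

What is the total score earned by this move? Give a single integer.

Answer: 36

Derivation:
Slide down:
col 0: [2, 2, 0, 8] -> [0, 0, 4, 8]  score +4 (running 4)
col 1: [64, 16, 16, 0] -> [0, 0, 64, 32]  score +32 (running 36)
col 2: [32, 64, 0, 0] -> [0, 0, 32, 64]  score +0 (running 36)
col 3: [0, 8, 0, 32] -> [0, 0, 8, 32]  score +0 (running 36)
Board after move:
 0  0  0  0
 0  0  0  0
 4 64 32  8
 8 32 64 32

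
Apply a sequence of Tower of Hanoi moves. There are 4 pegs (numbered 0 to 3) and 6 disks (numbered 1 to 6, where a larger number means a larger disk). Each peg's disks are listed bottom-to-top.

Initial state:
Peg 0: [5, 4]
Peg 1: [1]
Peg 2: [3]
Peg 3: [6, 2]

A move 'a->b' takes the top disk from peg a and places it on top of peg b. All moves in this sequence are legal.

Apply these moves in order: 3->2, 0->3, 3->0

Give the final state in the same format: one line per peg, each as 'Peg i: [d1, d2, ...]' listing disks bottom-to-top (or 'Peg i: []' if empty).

Answer: Peg 0: [5, 4]
Peg 1: [1]
Peg 2: [3, 2]
Peg 3: [6]

Derivation:
After move 1 (3->2):
Peg 0: [5, 4]
Peg 1: [1]
Peg 2: [3, 2]
Peg 3: [6]

After move 2 (0->3):
Peg 0: [5]
Peg 1: [1]
Peg 2: [3, 2]
Peg 3: [6, 4]

After move 3 (3->0):
Peg 0: [5, 4]
Peg 1: [1]
Peg 2: [3, 2]
Peg 3: [6]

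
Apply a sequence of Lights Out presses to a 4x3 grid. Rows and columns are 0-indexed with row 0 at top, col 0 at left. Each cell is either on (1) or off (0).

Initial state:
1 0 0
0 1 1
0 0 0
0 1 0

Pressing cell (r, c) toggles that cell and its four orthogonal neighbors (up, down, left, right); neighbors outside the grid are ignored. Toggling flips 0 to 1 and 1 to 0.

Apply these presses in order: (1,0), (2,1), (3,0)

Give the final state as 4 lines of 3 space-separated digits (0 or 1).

Answer: 0 0 0
1 1 1
1 1 1
1 1 0

Derivation:
After press 1 at (1,0):
0 0 0
1 0 1
1 0 0
0 1 0

After press 2 at (2,1):
0 0 0
1 1 1
0 1 1
0 0 0

After press 3 at (3,0):
0 0 0
1 1 1
1 1 1
1 1 0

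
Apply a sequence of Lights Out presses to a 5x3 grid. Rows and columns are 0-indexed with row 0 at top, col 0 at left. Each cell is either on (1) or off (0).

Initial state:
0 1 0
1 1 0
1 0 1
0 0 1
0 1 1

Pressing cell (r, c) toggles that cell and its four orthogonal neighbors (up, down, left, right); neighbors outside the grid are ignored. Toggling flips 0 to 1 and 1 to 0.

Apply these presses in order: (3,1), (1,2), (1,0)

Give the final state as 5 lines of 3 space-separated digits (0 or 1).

Answer: 1 1 1
0 1 1
0 1 0
1 1 0
0 0 1

Derivation:
After press 1 at (3,1):
0 1 0
1 1 0
1 1 1
1 1 0
0 0 1

After press 2 at (1,2):
0 1 1
1 0 1
1 1 0
1 1 0
0 0 1

After press 3 at (1,0):
1 1 1
0 1 1
0 1 0
1 1 0
0 0 1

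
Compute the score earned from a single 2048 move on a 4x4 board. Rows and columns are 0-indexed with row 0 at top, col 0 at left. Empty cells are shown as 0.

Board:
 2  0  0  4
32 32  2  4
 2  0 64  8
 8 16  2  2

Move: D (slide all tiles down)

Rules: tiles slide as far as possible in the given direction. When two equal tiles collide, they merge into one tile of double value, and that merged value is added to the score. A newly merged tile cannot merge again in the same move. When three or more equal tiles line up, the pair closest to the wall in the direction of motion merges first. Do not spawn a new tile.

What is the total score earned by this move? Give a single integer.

Slide down:
col 0: [2, 32, 2, 8] -> [2, 32, 2, 8]  score +0 (running 0)
col 1: [0, 32, 0, 16] -> [0, 0, 32, 16]  score +0 (running 0)
col 2: [0, 2, 64, 2] -> [0, 2, 64, 2]  score +0 (running 0)
col 3: [4, 4, 8, 2] -> [0, 8, 8, 2]  score +8 (running 8)
Board after move:
 2  0  0  0
32  0  2  8
 2 32 64  8
 8 16  2  2

Answer: 8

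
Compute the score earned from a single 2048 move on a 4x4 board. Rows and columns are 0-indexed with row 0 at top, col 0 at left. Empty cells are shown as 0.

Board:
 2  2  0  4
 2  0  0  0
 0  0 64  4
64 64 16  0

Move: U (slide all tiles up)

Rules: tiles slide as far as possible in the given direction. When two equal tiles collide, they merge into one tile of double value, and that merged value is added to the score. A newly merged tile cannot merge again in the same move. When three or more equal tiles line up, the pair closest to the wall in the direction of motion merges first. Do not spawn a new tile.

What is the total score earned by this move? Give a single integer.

Answer: 12

Derivation:
Slide up:
col 0: [2, 2, 0, 64] -> [4, 64, 0, 0]  score +4 (running 4)
col 1: [2, 0, 0, 64] -> [2, 64, 0, 0]  score +0 (running 4)
col 2: [0, 0, 64, 16] -> [64, 16, 0, 0]  score +0 (running 4)
col 3: [4, 0, 4, 0] -> [8, 0, 0, 0]  score +8 (running 12)
Board after move:
 4  2 64  8
64 64 16  0
 0  0  0  0
 0  0  0  0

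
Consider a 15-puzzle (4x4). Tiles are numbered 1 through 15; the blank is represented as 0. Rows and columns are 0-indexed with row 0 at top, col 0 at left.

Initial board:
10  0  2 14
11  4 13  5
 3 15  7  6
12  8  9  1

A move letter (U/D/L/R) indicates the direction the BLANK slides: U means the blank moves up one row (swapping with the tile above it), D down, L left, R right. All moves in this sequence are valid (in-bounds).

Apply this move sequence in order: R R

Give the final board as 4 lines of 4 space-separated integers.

After move 1 (R):
10  2  0 14
11  4 13  5
 3 15  7  6
12  8  9  1

After move 2 (R):
10  2 14  0
11  4 13  5
 3 15  7  6
12  8  9  1

Answer: 10  2 14  0
11  4 13  5
 3 15  7  6
12  8  9  1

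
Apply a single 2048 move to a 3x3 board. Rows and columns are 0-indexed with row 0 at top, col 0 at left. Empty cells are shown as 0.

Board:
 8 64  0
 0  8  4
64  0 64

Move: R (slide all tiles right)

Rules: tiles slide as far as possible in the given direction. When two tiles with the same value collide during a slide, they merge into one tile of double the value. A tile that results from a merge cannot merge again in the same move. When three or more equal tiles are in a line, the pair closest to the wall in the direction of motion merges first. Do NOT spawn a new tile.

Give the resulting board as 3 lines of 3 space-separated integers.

Slide right:
row 0: [8, 64, 0] -> [0, 8, 64]
row 1: [0, 8, 4] -> [0, 8, 4]
row 2: [64, 0, 64] -> [0, 0, 128]

Answer:   0   8  64
  0   8   4
  0   0 128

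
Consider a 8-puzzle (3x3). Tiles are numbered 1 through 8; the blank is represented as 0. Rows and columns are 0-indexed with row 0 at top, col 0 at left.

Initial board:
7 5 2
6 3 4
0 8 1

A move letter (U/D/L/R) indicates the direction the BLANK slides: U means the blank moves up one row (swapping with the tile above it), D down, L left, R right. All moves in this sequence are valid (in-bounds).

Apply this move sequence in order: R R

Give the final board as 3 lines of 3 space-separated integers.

After move 1 (R):
7 5 2
6 3 4
8 0 1

After move 2 (R):
7 5 2
6 3 4
8 1 0

Answer: 7 5 2
6 3 4
8 1 0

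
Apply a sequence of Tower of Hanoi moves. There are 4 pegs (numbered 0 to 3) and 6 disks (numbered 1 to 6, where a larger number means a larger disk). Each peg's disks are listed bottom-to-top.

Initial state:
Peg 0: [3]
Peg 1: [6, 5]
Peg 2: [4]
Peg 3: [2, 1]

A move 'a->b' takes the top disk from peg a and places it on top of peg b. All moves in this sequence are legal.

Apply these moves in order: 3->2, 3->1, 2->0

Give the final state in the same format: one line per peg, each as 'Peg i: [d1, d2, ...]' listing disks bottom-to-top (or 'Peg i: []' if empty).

Answer: Peg 0: [3, 1]
Peg 1: [6, 5, 2]
Peg 2: [4]
Peg 3: []

Derivation:
After move 1 (3->2):
Peg 0: [3]
Peg 1: [6, 5]
Peg 2: [4, 1]
Peg 3: [2]

After move 2 (3->1):
Peg 0: [3]
Peg 1: [6, 5, 2]
Peg 2: [4, 1]
Peg 3: []

After move 3 (2->0):
Peg 0: [3, 1]
Peg 1: [6, 5, 2]
Peg 2: [4]
Peg 3: []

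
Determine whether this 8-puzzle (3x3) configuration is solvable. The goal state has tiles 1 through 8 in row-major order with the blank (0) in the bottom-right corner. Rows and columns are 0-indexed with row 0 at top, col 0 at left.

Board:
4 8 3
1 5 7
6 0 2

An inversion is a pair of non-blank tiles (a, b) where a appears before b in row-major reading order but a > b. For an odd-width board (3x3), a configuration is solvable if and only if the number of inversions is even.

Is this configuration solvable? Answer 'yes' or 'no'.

Answer: no

Derivation:
Inversions (pairs i<j in row-major order where tile[i] > tile[j] > 0): 15
15 is odd, so the puzzle is not solvable.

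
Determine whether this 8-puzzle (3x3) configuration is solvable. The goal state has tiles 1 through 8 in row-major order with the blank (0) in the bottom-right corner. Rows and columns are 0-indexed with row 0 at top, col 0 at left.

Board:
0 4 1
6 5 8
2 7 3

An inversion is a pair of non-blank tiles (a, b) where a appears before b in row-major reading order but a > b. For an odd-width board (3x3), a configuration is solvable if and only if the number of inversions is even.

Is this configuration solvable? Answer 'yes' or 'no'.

Answer: yes

Derivation:
Inversions (pairs i<j in row-major order where tile[i] > tile[j] > 0): 12
12 is even, so the puzzle is solvable.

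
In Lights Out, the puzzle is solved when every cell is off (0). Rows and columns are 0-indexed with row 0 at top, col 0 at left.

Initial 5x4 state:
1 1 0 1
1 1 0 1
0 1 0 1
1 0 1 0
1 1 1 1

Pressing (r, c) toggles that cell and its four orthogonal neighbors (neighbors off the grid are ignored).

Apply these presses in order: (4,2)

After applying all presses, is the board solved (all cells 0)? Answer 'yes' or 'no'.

After press 1 at (4,2):
1 1 0 1
1 1 0 1
0 1 0 1
1 0 0 0
1 0 0 0

Lights still on: 10

Answer: no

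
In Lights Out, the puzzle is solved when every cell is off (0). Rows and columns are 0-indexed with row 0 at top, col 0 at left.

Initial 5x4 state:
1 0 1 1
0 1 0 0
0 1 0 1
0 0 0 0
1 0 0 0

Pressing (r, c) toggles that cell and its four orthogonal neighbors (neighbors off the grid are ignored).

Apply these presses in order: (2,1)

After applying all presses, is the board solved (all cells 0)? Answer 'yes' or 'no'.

After press 1 at (2,1):
1 0 1 1
0 0 0 0
1 0 1 1
0 1 0 0
1 0 0 0

Lights still on: 8

Answer: no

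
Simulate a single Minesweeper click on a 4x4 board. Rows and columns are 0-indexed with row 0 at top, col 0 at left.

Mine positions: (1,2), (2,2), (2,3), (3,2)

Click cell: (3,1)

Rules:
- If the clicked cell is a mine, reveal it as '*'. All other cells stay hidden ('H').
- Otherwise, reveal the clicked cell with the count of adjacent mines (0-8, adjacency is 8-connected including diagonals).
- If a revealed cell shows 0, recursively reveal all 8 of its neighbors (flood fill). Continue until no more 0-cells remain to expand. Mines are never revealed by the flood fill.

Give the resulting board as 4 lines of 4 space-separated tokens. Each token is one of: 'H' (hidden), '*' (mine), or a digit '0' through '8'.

H H H H
H H H H
H H H H
H 2 H H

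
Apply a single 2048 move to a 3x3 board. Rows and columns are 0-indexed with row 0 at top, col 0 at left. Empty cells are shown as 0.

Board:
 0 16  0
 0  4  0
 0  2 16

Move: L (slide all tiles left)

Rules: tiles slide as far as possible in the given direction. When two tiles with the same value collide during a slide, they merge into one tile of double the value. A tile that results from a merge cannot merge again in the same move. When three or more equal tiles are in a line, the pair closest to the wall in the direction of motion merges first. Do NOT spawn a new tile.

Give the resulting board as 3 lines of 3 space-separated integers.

Answer: 16  0  0
 4  0  0
 2 16  0

Derivation:
Slide left:
row 0: [0, 16, 0] -> [16, 0, 0]
row 1: [0, 4, 0] -> [4, 0, 0]
row 2: [0, 2, 16] -> [2, 16, 0]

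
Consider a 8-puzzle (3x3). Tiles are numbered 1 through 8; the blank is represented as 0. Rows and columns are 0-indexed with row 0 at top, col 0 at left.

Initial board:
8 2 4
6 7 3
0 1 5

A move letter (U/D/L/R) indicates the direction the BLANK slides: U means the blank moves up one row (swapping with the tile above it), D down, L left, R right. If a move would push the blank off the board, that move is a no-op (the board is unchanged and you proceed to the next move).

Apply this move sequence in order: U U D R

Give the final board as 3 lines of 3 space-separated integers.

Answer: 8 2 4
7 0 3
6 1 5

Derivation:
After move 1 (U):
8 2 4
0 7 3
6 1 5

After move 2 (U):
0 2 4
8 7 3
6 1 5

After move 3 (D):
8 2 4
0 7 3
6 1 5

After move 4 (R):
8 2 4
7 0 3
6 1 5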